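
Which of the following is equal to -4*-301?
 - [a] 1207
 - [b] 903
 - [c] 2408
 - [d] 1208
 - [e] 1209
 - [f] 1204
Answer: f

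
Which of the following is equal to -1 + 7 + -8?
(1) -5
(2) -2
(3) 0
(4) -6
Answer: 2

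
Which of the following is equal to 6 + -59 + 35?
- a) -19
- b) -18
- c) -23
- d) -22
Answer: b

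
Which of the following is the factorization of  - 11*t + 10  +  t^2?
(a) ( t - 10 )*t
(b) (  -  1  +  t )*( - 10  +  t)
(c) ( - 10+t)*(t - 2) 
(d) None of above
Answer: b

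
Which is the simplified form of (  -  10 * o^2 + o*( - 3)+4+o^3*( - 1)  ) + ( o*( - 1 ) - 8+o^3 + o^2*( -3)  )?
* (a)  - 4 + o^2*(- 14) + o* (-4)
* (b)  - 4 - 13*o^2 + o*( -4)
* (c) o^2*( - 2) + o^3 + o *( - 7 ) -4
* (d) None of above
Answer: b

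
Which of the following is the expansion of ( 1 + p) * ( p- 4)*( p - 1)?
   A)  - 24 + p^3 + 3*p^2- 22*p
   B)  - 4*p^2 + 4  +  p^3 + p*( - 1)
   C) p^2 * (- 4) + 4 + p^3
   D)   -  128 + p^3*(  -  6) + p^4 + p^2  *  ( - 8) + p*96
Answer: B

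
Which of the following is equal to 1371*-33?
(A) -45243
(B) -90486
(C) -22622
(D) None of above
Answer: A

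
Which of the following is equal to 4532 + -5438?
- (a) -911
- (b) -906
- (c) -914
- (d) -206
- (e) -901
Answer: b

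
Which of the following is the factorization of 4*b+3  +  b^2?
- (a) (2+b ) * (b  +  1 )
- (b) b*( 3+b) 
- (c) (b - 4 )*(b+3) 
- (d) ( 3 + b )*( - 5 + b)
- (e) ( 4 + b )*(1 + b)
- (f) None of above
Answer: f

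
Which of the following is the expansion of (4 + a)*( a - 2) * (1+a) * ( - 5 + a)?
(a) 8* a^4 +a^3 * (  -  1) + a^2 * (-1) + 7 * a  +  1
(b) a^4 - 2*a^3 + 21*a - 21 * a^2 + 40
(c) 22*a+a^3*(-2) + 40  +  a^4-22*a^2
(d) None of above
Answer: d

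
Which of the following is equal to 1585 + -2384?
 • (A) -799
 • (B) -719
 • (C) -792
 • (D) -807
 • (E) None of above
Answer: A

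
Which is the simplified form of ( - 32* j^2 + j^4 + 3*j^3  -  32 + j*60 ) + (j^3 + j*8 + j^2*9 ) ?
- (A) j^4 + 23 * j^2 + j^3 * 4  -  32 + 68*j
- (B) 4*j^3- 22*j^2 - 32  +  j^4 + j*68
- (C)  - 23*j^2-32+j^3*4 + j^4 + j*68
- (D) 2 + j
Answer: C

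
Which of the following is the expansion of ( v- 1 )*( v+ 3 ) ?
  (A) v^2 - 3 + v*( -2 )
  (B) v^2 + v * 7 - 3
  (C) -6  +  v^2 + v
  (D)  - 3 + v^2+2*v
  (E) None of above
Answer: D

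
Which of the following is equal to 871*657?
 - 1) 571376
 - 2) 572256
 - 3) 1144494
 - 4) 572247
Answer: 4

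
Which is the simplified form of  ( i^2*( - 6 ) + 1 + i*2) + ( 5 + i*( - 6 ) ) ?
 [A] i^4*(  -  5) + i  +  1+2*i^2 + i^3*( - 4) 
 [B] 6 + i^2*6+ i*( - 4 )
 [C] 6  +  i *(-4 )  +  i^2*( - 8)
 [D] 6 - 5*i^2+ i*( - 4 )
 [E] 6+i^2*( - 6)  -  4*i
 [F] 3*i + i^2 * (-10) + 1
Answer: E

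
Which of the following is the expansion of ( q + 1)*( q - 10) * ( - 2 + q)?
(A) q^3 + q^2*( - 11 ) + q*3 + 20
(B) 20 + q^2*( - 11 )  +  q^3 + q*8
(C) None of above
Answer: B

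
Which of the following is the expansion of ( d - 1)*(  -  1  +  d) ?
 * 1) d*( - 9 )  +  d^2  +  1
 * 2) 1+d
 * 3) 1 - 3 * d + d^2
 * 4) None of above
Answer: 4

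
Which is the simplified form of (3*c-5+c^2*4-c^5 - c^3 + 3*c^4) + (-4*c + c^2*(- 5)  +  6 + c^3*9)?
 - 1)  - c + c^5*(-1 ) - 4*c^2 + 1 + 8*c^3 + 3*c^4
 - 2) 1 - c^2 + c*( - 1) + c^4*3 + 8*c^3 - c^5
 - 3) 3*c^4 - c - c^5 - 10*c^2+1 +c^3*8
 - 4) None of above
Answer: 2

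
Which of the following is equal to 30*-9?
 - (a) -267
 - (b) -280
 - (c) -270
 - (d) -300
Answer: c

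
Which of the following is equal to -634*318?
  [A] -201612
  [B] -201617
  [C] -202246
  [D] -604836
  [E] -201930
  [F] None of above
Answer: A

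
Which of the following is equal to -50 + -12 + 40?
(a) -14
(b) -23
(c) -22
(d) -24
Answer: c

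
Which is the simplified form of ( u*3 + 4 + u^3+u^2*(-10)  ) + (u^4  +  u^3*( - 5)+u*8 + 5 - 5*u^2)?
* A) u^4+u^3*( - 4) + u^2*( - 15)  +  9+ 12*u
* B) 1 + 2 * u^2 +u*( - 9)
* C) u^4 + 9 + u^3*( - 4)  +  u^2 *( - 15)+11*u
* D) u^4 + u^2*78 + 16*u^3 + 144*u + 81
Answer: C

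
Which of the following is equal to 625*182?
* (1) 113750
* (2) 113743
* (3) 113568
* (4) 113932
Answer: 1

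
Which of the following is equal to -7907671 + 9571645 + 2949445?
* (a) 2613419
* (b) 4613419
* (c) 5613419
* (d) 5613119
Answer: b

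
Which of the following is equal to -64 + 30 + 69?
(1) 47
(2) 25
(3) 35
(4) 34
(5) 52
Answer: 3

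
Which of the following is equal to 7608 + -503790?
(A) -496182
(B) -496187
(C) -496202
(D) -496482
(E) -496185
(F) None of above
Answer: A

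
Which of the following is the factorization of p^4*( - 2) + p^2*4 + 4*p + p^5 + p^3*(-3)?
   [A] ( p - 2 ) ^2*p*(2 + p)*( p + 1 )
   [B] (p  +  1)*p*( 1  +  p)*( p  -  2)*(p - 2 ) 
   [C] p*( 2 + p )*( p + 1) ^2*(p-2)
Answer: B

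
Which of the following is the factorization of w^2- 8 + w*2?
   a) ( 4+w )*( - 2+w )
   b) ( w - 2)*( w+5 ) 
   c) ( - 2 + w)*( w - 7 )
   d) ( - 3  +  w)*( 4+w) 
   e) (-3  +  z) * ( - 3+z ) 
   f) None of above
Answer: a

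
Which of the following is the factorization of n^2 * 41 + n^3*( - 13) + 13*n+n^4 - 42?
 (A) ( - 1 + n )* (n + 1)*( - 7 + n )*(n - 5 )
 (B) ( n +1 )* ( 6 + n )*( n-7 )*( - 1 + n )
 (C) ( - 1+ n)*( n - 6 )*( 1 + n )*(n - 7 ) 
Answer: C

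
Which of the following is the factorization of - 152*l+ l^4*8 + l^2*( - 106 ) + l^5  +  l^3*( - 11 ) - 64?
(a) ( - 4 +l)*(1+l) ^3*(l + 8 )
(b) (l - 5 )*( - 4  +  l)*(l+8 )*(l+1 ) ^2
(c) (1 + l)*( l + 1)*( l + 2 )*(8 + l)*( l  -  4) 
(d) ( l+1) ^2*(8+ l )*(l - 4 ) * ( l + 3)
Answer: c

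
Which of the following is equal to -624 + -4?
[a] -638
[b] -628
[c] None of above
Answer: b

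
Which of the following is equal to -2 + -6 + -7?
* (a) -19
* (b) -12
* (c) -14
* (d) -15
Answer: d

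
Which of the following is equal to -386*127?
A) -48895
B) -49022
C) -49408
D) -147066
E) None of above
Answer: B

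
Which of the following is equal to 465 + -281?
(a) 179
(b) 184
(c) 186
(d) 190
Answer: b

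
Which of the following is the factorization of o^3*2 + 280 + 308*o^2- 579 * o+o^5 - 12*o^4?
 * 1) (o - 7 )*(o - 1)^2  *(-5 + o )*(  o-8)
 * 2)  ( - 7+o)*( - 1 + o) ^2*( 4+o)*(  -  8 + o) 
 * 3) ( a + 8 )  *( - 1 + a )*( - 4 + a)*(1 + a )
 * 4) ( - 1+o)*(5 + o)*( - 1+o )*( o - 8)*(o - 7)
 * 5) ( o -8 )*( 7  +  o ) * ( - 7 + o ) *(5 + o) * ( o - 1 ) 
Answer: 4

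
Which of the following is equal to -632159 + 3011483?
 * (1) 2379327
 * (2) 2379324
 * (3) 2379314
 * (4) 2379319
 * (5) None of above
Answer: 2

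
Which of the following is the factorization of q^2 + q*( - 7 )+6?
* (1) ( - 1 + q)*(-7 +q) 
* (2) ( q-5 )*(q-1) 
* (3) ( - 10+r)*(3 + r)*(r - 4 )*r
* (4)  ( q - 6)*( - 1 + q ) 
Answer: 4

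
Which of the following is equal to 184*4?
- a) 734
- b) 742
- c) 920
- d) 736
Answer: d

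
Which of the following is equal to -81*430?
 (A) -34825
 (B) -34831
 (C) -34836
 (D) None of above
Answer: D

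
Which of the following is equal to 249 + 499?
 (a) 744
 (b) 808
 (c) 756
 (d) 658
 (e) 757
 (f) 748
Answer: f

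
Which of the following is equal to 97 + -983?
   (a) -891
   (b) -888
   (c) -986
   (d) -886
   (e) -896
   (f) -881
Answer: d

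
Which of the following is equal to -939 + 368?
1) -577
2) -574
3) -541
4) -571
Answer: 4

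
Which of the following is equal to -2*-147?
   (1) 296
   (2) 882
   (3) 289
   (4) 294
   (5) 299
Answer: 4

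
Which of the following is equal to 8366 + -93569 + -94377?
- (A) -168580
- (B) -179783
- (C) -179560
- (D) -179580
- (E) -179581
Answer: D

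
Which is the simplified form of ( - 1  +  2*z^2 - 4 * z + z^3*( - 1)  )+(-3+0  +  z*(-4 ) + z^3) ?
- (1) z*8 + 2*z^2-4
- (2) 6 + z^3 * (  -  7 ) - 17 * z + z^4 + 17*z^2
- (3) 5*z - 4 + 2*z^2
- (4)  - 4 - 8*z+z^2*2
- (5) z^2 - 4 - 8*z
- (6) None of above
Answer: 4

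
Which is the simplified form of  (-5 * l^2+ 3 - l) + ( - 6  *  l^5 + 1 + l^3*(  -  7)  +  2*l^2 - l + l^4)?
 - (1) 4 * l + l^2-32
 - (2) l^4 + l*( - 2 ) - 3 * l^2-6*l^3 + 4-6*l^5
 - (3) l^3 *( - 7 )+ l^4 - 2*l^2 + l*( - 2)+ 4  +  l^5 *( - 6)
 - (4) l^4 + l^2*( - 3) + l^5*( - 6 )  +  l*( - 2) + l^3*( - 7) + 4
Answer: 4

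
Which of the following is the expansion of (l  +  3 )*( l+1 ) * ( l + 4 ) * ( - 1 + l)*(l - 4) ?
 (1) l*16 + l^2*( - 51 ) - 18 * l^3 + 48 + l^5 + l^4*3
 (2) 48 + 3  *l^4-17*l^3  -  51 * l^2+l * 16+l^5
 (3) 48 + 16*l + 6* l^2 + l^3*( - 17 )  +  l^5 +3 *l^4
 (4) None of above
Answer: 2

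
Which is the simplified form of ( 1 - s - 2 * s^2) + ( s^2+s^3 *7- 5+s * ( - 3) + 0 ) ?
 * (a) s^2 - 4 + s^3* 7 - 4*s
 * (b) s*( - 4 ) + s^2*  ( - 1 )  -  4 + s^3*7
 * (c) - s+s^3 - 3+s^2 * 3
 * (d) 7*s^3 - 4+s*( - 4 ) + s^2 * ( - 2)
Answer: b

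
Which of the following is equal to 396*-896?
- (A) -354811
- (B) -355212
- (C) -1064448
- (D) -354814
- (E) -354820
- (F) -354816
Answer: F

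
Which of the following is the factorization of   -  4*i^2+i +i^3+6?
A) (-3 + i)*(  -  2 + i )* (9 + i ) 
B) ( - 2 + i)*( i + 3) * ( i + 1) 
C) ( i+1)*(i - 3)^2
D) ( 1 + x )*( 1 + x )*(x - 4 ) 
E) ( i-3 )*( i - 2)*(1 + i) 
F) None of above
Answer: E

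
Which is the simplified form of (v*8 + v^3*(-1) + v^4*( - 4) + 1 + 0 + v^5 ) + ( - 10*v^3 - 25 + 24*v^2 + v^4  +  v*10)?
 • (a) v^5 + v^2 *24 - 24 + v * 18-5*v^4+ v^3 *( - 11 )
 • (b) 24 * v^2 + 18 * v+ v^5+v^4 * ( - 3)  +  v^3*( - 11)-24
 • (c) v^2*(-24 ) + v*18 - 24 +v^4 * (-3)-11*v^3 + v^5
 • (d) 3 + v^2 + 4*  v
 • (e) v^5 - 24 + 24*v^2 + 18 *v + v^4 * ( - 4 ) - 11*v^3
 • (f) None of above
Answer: b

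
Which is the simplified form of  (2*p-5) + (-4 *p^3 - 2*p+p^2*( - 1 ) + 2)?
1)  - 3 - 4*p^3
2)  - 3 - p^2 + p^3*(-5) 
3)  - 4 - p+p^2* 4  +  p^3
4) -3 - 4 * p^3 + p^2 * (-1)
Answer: 4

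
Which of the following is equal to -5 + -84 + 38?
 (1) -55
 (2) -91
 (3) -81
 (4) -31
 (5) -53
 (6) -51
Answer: 6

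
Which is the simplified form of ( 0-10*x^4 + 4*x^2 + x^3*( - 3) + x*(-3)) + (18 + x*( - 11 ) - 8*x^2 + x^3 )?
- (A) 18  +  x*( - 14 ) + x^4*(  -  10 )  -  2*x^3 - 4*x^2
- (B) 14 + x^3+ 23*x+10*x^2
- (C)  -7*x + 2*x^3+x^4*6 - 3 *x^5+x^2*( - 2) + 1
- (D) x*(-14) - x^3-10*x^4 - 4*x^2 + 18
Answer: A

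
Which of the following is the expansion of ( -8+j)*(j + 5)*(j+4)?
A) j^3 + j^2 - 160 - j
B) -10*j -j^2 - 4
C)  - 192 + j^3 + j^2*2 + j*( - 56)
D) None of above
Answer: D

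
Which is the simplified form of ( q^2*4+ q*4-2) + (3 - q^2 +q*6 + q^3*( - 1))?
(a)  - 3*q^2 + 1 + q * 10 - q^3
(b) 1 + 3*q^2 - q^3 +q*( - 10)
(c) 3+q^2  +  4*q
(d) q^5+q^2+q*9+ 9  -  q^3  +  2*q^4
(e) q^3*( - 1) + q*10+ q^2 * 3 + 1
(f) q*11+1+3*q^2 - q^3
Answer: e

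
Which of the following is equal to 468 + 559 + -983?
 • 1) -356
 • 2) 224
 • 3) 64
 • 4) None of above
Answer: 4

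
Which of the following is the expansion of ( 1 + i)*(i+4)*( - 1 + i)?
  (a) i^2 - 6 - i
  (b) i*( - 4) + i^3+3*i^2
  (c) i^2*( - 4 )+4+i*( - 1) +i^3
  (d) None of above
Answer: d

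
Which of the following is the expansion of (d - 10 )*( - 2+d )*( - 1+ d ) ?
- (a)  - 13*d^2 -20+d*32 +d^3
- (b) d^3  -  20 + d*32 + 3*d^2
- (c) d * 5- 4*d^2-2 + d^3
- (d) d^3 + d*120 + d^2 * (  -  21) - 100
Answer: a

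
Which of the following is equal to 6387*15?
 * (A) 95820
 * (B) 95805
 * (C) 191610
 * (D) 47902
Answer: B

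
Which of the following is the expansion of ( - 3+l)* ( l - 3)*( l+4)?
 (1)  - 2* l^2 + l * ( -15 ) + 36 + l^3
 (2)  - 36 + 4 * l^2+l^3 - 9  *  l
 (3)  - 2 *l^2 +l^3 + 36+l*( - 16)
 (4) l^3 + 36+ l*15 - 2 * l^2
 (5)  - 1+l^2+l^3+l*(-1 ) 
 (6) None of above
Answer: 1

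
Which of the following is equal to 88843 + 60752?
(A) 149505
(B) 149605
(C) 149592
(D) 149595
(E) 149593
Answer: D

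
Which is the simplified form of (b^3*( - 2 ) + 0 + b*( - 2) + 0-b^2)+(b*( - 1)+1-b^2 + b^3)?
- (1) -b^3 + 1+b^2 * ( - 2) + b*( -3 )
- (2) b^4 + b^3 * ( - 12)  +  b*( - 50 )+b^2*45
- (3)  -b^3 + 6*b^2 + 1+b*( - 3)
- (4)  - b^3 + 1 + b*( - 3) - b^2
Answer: 1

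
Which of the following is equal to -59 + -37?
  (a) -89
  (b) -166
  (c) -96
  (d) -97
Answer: c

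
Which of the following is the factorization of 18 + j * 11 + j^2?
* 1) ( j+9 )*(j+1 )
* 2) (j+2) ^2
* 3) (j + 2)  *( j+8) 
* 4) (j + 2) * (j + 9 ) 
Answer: 4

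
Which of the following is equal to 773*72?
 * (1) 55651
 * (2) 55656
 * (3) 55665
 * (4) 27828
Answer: 2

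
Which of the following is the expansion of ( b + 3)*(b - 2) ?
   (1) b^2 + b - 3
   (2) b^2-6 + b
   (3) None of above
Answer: 2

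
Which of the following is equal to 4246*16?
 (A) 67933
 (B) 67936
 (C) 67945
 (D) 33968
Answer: B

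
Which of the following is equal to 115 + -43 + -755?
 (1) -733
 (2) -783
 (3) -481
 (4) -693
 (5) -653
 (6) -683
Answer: 6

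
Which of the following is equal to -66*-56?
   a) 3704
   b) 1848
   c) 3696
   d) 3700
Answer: c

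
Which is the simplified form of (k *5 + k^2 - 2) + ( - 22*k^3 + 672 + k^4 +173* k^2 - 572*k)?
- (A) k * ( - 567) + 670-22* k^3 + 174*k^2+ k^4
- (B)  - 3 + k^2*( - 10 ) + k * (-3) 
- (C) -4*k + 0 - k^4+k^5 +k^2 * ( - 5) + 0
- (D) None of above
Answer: A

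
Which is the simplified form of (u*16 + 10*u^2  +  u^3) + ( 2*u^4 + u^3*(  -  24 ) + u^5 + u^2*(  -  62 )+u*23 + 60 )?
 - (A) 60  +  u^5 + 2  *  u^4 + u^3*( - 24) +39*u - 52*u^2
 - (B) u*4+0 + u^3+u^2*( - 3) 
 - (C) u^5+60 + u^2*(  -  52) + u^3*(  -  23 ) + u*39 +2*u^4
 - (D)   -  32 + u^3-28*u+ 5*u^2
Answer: C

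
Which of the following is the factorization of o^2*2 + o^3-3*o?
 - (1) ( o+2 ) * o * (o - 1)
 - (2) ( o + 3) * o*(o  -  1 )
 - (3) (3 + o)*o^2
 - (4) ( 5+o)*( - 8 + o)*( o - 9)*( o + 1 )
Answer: 2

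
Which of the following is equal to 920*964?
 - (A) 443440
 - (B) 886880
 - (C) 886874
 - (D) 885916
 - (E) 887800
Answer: B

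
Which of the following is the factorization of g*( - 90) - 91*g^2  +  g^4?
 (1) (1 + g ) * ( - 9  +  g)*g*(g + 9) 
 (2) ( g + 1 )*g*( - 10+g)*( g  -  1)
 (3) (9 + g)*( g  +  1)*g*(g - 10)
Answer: 3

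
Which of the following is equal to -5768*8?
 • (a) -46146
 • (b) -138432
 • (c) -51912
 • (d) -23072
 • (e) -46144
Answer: e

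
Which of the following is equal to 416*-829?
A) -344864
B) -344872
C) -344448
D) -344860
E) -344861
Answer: A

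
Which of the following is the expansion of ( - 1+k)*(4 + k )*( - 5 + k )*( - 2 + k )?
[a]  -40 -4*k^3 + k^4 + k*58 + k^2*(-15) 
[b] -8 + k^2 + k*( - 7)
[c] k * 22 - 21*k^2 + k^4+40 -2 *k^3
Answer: a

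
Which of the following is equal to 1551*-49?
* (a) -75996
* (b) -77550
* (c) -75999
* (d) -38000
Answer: c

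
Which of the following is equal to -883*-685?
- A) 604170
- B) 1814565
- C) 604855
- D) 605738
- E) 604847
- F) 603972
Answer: C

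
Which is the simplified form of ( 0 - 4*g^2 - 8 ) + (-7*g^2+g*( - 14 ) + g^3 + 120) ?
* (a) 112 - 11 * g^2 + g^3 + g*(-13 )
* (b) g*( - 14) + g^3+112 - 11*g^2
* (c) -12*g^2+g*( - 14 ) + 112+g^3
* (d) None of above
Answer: b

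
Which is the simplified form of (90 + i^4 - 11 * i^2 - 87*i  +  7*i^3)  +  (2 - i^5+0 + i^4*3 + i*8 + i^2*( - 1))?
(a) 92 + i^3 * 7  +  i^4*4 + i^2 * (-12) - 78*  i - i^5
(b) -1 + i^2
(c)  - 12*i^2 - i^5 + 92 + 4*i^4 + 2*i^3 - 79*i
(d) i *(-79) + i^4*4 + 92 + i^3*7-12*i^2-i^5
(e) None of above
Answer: d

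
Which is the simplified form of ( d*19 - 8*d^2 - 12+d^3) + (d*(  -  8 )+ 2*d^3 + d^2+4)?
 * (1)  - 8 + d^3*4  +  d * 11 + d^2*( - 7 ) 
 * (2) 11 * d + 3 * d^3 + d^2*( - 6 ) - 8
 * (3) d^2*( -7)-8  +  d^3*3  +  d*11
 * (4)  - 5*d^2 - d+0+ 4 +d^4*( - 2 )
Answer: 3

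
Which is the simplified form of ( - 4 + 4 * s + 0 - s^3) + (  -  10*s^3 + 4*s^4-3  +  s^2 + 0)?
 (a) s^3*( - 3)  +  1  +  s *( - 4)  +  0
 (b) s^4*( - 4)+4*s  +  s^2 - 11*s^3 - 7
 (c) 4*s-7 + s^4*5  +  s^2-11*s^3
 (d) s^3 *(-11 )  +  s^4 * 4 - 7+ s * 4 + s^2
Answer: d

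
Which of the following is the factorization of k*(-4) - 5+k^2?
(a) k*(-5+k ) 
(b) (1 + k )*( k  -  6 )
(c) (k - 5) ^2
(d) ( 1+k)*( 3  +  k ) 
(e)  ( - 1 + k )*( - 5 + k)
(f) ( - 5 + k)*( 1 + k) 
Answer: f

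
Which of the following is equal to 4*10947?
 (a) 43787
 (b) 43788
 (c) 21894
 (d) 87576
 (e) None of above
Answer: b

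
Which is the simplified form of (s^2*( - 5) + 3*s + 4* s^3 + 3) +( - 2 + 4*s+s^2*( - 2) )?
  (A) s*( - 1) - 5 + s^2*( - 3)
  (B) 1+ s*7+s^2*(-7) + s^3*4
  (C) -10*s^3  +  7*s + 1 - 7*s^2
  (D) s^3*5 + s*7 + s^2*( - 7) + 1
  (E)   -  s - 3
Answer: B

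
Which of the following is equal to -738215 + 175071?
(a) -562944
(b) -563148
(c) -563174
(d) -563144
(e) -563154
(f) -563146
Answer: d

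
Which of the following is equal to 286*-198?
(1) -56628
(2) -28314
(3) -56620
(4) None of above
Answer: 1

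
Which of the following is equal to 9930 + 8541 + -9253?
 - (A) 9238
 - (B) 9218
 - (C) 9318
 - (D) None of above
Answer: B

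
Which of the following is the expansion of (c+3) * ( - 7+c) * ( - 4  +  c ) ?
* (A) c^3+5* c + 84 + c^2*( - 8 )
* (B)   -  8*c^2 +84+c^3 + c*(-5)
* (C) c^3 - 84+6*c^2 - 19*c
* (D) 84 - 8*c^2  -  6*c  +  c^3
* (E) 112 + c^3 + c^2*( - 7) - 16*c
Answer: B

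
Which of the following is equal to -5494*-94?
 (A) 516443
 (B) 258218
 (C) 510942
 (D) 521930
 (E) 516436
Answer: E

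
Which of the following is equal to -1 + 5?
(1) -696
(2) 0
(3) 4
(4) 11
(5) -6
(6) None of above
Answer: 3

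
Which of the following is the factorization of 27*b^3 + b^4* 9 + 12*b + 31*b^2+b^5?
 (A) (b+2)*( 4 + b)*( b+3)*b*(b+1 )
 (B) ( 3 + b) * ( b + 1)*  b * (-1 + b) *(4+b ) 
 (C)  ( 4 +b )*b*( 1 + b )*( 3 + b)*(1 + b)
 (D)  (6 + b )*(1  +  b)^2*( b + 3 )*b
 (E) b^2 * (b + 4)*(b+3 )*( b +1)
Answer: C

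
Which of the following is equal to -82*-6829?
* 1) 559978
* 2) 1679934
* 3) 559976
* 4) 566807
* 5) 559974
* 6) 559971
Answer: 1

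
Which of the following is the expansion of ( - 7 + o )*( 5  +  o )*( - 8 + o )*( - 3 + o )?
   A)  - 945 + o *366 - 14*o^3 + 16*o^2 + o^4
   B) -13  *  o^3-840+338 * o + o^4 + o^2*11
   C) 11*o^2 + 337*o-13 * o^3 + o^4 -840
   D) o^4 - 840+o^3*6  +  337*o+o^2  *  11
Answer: C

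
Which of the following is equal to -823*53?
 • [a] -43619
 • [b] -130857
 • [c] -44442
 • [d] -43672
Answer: a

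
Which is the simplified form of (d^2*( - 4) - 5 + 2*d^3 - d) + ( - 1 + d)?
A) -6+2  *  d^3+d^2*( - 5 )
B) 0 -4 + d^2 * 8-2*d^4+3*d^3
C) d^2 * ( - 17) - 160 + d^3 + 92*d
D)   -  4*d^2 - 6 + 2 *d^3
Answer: D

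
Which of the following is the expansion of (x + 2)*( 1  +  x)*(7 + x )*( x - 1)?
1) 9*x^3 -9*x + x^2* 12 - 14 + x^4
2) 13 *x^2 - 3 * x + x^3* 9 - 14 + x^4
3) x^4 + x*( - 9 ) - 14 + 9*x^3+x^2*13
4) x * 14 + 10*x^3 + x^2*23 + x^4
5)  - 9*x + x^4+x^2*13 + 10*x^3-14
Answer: 3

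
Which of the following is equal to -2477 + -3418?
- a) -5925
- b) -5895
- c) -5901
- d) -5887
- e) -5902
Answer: b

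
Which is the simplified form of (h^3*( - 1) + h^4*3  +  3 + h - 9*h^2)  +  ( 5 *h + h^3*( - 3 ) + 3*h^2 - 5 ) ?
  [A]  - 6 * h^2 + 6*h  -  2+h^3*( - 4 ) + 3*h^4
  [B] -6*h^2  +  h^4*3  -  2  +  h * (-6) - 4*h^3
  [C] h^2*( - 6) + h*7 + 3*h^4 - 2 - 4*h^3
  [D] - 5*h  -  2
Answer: A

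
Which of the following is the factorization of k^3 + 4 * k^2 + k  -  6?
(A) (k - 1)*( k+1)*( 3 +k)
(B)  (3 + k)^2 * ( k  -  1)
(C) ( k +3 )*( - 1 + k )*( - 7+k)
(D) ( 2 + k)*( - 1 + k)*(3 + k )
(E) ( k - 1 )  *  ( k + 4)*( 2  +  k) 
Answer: D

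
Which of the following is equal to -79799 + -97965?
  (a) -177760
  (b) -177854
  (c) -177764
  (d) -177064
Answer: c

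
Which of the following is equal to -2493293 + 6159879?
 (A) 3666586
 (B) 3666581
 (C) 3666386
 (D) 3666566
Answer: A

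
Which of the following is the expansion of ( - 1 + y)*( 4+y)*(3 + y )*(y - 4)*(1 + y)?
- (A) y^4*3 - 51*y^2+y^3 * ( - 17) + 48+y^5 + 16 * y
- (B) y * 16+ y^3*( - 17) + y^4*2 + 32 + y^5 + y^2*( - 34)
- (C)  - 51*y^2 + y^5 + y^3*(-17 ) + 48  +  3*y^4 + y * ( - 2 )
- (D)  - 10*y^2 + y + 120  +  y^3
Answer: A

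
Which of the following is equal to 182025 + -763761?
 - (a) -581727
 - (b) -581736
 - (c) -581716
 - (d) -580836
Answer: b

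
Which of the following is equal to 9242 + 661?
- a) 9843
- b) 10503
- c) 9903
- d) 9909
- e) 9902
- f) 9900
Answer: c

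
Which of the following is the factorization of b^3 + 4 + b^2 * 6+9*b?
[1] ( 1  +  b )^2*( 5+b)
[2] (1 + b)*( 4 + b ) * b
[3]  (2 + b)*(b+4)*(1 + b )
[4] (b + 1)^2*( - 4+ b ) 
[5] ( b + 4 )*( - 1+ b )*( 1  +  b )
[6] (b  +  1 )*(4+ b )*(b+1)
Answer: 6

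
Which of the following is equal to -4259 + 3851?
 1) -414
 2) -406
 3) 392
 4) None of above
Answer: 4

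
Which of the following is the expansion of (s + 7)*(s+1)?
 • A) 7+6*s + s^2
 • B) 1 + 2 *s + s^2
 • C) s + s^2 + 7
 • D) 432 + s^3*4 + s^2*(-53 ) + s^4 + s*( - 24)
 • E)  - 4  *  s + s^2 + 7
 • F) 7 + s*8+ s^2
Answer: F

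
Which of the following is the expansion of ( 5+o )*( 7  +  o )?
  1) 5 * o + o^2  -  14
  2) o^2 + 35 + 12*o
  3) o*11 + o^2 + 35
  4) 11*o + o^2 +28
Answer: 2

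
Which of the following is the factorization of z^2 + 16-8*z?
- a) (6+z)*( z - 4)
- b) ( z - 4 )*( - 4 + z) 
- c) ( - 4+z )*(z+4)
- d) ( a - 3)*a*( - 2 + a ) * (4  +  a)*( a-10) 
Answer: b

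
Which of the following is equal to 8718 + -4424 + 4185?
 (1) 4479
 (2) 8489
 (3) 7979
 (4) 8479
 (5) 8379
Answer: 4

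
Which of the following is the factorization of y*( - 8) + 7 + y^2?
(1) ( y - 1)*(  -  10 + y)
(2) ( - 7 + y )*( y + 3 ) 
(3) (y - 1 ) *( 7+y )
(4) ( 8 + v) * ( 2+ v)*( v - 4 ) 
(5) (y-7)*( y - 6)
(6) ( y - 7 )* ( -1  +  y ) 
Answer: 6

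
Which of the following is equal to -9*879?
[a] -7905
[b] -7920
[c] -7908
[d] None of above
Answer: d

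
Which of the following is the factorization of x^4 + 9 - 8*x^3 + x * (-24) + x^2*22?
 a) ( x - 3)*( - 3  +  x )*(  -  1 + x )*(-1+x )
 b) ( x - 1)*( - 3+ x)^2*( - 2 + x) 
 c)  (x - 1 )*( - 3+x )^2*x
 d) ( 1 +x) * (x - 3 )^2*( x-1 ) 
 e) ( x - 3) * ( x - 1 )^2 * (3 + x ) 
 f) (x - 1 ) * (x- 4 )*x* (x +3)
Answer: a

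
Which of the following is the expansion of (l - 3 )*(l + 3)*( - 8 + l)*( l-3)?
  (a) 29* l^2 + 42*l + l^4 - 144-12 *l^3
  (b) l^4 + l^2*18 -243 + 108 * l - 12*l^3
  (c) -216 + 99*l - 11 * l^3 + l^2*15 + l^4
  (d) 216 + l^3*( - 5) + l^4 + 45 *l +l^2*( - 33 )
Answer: c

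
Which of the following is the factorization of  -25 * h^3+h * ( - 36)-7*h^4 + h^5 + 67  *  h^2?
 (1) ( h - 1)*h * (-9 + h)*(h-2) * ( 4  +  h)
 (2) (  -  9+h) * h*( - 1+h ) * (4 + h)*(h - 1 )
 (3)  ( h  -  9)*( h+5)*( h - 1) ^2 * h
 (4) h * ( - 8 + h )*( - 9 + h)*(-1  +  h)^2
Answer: 2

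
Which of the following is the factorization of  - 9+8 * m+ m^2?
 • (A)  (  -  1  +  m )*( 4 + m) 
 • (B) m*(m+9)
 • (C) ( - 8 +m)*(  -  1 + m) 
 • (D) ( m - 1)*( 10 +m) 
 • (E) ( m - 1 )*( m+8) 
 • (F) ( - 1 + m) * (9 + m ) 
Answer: F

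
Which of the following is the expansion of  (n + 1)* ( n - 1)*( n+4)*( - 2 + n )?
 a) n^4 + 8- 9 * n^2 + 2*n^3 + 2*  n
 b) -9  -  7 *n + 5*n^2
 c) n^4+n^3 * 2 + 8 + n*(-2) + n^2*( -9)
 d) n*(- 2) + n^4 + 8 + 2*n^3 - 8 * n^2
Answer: c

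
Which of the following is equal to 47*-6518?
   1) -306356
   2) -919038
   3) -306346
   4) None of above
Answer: 3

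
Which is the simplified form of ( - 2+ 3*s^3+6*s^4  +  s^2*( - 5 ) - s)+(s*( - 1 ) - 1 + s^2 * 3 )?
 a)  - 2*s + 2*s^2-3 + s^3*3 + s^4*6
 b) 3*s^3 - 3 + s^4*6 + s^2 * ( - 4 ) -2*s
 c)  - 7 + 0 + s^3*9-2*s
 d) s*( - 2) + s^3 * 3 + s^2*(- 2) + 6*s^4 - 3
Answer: d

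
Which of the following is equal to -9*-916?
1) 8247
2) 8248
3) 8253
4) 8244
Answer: 4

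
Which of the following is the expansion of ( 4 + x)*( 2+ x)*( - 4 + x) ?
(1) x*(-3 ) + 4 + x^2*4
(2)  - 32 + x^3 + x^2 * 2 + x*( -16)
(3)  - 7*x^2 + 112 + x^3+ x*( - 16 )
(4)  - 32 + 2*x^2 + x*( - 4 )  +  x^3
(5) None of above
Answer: 2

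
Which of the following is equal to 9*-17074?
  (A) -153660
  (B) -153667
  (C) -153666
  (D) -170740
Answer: C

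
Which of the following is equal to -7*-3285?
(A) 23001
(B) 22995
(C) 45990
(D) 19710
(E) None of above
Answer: B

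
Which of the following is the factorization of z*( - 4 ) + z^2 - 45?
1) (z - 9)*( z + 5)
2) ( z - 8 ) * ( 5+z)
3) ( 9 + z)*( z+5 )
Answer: 1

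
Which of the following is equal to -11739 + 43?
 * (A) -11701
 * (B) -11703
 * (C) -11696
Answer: C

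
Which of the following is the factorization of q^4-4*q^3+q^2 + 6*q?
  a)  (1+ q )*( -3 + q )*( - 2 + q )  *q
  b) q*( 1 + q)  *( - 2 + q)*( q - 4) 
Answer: a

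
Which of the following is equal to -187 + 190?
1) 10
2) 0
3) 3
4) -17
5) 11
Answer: 3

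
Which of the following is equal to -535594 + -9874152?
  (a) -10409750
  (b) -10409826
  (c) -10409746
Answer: c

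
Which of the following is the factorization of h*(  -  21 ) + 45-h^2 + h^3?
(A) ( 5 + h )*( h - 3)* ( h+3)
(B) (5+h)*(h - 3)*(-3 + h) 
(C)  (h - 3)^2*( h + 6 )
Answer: B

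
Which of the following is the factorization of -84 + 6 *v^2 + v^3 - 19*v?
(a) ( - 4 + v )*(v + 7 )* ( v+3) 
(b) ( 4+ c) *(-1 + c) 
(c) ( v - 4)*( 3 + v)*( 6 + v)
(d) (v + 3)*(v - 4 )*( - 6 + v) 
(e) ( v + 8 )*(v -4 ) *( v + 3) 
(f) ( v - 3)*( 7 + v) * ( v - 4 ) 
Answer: a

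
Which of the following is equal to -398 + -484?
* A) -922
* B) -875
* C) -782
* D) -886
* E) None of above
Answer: E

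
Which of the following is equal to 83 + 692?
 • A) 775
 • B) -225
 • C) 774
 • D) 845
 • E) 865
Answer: A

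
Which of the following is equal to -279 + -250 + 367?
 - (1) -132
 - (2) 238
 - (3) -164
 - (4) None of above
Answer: 4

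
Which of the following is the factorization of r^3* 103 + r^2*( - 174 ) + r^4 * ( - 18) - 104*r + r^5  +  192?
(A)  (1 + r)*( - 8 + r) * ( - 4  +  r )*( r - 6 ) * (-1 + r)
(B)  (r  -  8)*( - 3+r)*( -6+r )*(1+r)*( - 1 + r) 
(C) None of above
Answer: A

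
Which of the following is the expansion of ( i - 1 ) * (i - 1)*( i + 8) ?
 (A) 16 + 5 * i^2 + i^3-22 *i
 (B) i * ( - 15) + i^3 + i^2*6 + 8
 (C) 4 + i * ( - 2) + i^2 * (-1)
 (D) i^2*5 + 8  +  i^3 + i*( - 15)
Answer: B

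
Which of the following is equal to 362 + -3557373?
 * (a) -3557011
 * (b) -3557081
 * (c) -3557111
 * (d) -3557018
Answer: a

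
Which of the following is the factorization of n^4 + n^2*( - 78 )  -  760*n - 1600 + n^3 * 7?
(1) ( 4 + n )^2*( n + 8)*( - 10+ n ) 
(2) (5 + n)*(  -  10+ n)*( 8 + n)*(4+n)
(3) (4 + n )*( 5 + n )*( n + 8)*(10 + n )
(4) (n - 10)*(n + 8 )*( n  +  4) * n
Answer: 2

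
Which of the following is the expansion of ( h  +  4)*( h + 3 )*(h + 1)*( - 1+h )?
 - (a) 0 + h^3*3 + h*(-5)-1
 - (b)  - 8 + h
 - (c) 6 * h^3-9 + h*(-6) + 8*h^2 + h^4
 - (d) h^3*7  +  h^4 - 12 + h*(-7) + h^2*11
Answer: d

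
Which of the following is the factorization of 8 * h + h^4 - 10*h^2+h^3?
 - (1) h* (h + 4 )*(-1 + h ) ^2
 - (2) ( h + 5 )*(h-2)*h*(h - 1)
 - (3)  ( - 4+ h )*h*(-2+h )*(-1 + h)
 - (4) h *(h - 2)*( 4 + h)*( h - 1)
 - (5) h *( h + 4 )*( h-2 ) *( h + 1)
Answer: 4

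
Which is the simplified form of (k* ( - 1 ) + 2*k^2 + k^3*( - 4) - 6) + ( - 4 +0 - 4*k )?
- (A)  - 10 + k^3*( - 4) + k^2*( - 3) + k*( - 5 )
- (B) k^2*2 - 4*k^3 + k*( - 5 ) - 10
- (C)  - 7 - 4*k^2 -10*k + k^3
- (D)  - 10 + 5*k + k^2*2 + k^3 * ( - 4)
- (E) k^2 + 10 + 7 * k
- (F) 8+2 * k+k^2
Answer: B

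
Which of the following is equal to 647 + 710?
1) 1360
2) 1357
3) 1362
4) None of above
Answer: 2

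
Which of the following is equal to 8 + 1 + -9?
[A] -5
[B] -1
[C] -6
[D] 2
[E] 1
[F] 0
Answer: F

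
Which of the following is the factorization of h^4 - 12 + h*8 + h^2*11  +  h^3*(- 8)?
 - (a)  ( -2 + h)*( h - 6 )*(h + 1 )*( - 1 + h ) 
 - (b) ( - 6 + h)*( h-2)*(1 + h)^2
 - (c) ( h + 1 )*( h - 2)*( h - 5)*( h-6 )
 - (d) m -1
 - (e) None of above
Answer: a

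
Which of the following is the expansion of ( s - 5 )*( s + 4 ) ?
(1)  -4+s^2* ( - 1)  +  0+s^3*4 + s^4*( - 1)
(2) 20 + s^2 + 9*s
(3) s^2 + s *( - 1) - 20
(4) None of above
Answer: 3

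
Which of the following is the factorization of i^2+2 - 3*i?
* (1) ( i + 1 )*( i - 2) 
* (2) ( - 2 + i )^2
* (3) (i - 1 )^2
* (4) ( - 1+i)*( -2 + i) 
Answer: 4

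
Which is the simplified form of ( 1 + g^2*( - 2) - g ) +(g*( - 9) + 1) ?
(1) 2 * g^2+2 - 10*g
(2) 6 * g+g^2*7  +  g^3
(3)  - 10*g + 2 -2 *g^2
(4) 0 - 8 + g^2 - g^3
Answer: 3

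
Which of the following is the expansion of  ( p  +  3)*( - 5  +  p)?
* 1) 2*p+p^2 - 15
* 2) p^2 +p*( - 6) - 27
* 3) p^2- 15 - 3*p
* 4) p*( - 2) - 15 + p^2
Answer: 4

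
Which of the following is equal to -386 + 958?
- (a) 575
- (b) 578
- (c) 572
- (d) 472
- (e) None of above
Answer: c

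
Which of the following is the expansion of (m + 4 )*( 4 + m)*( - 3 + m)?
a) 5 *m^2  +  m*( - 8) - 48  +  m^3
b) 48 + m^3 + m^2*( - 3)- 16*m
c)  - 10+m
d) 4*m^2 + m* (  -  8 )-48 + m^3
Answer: a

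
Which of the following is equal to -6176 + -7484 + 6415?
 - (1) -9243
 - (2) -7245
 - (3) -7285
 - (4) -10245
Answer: 2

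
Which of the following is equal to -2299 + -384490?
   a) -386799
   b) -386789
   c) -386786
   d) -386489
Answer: b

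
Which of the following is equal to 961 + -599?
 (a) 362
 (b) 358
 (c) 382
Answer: a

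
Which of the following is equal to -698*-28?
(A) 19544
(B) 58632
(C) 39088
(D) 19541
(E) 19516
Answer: A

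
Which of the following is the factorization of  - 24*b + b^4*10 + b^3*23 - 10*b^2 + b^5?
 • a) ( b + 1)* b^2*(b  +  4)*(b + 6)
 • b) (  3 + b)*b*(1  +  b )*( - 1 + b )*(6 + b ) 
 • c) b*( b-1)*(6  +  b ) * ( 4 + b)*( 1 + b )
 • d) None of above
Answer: c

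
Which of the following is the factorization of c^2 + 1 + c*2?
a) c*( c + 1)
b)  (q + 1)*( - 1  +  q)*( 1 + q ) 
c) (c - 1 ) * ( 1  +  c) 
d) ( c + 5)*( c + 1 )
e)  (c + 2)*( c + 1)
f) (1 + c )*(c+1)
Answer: f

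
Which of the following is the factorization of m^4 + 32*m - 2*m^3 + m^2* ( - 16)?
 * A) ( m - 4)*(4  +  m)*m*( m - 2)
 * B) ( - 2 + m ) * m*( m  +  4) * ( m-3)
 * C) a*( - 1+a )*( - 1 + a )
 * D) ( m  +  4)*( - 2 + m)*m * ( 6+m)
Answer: A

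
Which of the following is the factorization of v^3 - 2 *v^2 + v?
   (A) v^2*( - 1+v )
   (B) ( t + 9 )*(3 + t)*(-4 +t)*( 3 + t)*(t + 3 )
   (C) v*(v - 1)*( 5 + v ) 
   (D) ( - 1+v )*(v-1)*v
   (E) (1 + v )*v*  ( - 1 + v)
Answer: D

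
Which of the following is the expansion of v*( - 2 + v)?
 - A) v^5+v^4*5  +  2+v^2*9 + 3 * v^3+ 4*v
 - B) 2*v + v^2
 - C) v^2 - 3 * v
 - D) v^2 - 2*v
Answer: D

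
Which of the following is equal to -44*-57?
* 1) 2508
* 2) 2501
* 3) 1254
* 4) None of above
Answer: 1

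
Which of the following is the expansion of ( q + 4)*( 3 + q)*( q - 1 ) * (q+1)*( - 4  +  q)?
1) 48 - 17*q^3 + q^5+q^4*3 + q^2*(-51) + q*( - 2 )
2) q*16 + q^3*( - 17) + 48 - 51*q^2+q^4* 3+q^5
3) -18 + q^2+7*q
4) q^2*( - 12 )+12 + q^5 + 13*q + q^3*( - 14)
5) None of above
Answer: 2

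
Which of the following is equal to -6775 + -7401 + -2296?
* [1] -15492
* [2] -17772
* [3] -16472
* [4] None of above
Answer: 3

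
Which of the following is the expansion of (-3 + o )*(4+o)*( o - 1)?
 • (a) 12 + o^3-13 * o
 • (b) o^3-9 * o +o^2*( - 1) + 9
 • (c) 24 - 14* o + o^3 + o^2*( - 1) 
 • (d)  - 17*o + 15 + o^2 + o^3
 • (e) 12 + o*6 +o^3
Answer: a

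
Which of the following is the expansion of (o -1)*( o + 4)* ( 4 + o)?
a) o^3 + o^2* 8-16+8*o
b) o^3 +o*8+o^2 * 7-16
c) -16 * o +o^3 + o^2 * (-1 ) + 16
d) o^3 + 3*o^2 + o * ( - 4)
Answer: b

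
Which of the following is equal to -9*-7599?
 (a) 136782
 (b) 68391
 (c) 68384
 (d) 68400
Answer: b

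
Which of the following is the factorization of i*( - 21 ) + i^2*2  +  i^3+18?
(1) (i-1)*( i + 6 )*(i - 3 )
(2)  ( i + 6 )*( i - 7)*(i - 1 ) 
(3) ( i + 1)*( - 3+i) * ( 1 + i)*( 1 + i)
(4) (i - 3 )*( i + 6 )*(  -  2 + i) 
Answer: 1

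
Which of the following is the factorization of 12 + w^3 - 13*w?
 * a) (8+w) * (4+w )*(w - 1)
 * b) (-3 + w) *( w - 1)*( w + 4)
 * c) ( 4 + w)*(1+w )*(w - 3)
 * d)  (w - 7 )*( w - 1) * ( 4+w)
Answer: b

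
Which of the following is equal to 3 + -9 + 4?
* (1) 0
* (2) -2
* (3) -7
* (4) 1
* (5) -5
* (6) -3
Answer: 2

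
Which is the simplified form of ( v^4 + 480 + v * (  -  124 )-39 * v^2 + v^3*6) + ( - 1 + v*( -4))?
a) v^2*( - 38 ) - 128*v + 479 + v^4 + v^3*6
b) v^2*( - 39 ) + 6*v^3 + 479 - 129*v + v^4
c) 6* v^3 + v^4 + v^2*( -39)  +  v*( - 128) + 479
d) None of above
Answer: c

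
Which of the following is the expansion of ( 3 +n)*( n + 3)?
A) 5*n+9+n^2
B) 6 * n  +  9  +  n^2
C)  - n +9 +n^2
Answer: B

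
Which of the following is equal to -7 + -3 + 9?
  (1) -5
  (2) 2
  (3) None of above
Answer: 3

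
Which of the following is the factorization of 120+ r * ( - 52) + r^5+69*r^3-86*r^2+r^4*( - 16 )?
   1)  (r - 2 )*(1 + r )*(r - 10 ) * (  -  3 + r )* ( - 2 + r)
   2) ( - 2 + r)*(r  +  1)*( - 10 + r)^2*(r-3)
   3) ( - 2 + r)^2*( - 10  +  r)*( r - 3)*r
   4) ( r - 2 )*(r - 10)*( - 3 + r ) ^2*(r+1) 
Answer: 1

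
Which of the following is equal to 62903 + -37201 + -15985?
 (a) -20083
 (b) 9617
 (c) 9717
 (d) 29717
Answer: c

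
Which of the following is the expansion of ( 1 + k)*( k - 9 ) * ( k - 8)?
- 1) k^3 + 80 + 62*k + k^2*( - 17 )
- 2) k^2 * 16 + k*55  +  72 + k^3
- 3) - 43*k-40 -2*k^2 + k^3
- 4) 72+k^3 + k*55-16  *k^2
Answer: 4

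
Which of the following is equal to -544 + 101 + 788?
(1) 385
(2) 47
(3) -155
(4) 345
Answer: 4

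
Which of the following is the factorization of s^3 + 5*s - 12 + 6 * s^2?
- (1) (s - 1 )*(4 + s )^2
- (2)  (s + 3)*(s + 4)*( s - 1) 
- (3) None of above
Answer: 2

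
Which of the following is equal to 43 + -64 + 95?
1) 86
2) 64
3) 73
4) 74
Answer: 4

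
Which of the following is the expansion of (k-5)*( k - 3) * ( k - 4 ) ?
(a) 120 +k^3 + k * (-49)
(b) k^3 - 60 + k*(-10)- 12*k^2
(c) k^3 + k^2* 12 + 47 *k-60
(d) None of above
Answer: d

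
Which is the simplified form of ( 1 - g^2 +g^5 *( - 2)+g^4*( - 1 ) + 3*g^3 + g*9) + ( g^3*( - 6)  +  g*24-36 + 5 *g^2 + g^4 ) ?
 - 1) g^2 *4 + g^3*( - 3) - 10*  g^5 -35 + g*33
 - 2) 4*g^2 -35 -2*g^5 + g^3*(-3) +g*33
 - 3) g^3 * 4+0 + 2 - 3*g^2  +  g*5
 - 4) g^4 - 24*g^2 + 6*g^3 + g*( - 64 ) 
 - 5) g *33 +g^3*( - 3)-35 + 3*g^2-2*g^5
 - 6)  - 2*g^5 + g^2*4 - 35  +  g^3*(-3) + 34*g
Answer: 2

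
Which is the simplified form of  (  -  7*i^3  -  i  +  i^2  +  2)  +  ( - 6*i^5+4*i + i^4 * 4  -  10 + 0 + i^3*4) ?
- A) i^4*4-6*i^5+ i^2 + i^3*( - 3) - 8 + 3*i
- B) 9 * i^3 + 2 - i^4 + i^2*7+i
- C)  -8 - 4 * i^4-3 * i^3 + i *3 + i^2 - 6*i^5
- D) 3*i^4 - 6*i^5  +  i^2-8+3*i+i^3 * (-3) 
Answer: A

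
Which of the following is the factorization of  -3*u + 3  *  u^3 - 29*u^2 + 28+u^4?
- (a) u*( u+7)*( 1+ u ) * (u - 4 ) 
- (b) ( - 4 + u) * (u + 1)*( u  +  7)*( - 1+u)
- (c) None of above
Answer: b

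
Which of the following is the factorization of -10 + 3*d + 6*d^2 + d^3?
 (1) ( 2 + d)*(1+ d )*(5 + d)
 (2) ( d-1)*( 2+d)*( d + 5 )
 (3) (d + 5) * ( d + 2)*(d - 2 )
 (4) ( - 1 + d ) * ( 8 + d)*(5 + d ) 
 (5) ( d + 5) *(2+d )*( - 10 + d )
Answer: 2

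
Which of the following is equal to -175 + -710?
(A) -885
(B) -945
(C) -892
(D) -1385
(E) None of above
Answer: A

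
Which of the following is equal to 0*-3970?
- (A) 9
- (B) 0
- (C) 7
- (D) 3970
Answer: B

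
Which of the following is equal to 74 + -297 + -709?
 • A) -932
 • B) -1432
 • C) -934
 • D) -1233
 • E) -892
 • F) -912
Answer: A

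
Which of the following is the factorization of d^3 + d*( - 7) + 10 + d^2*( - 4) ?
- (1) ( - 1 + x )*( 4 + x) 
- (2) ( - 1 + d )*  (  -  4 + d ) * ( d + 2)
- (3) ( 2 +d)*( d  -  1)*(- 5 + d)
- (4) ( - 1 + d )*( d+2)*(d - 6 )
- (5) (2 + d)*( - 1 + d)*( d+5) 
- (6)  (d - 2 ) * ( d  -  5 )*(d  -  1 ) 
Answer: 3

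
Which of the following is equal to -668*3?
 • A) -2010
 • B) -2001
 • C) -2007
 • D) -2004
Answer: D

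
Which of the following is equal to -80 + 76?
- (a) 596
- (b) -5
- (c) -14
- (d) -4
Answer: d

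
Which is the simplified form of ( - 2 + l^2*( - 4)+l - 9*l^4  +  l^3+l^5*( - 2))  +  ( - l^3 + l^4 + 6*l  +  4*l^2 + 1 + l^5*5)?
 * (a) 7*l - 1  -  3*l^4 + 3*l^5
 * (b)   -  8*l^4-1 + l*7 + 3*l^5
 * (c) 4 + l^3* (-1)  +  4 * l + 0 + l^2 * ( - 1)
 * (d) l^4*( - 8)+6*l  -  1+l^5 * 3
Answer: b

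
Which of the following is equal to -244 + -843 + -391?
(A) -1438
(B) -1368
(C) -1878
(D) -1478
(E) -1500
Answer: D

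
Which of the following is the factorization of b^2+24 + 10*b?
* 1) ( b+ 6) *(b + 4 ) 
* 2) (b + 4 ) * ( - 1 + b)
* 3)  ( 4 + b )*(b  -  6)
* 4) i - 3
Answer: 1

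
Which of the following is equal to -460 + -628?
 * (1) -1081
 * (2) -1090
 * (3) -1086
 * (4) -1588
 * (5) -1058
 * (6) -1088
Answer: 6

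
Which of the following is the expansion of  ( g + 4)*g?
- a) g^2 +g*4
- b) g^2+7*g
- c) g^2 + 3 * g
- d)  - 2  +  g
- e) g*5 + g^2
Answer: a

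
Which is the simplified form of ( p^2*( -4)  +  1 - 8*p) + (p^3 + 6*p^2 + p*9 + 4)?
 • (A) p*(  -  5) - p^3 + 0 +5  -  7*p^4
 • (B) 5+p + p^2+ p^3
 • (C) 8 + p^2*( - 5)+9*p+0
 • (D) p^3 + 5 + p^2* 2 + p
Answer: D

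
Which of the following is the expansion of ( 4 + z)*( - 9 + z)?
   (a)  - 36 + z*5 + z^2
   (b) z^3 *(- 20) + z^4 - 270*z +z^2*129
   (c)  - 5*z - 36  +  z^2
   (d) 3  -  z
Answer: c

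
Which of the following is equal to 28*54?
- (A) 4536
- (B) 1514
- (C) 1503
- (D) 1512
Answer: D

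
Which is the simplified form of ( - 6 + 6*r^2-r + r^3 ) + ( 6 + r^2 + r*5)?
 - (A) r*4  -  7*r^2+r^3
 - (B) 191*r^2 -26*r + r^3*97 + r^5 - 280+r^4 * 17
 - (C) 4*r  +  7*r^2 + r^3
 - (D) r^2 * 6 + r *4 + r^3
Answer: C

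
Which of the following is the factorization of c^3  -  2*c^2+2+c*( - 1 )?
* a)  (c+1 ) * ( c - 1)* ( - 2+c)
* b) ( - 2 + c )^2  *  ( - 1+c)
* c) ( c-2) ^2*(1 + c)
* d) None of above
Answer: a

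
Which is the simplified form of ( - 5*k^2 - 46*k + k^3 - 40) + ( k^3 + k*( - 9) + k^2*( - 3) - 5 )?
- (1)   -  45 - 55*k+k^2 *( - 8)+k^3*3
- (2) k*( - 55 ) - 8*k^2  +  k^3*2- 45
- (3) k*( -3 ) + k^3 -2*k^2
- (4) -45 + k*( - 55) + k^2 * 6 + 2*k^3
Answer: 2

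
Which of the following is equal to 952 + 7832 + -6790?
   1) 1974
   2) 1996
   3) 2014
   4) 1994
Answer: 4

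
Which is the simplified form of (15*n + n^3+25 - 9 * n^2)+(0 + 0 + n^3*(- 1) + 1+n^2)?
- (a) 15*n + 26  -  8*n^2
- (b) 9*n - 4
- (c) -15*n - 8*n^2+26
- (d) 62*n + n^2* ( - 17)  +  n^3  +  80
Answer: a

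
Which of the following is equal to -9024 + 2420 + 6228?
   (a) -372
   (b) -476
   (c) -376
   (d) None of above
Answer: c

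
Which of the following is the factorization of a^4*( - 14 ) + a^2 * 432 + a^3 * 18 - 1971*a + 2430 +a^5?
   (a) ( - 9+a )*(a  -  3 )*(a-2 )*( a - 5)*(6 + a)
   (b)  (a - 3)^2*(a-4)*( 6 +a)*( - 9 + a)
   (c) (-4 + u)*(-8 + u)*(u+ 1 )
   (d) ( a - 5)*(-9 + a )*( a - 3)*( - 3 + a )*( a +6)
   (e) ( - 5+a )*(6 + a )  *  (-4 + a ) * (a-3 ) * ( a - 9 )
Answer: d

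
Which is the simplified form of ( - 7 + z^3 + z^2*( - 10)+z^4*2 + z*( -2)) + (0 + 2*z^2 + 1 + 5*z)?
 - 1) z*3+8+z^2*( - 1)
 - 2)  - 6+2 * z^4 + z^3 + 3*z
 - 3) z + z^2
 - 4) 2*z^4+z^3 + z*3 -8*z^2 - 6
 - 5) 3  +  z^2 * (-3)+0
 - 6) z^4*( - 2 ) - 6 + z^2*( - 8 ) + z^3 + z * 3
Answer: 4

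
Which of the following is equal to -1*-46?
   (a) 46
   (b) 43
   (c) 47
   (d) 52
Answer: a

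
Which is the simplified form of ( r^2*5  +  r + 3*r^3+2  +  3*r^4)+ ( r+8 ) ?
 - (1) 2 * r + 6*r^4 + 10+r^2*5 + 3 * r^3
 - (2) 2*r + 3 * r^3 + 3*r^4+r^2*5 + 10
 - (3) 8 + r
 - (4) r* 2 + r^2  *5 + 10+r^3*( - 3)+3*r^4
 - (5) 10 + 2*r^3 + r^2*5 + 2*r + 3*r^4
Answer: 2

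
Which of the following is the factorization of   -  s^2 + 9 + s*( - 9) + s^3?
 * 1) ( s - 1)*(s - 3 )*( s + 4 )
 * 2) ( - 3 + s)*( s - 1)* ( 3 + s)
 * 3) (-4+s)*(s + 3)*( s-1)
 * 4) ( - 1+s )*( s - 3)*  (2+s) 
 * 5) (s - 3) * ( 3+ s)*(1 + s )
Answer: 2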